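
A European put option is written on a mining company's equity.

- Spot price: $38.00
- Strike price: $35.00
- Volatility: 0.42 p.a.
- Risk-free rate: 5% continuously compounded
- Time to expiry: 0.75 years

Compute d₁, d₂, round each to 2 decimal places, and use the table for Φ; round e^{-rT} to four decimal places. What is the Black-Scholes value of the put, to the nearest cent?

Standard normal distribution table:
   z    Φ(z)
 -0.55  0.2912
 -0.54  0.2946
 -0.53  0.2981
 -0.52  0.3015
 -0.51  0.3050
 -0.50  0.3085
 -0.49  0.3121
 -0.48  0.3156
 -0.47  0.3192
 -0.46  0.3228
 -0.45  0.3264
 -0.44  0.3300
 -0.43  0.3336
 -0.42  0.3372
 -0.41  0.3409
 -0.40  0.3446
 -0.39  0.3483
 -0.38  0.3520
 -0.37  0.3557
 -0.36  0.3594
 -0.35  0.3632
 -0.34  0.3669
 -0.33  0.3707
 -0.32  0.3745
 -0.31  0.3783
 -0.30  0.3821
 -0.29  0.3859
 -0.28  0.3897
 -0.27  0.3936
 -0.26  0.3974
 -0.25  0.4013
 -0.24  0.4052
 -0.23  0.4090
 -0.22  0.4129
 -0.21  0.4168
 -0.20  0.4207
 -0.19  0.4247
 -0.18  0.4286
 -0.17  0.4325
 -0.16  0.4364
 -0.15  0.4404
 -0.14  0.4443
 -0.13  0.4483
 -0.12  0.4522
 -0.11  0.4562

σ√T = 0.42 × 0.8660 = 0.3637
ln(S/K) + (r + σ²/2)T = ln(38/35) + (0.05 + 0.42²/2)·0.75 = 0.0822 + 0.1036 = 0.1859
d₁ = 0.1859 / 0.3637 = 0.5111 → 0.51
d₂ = d₁ − σ√T = 0.5111 − 0.3637 = 0.1473 → 0.15
exp(−rT) = exp(−0.05·0.75) = 0.9632
N(−d₂) = N(-0.15) = 0.4404;  N(−d₁) = N(-0.51) = 0.3050
P = 35·0.9632·0.4404 − 38·0.3050 = 14.8468 − 11.5900 = 3.2568

$3.26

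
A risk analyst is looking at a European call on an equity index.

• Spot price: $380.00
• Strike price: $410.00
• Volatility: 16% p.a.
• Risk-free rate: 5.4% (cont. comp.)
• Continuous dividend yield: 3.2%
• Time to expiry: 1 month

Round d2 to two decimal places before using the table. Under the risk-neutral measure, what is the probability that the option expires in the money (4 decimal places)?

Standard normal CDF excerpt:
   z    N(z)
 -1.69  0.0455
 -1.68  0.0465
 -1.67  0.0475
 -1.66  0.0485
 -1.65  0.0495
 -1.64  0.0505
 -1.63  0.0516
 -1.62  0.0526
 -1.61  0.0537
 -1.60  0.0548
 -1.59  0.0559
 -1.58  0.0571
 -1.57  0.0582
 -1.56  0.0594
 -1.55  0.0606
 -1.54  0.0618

σ√T = 0.16 × 0.2887 = 0.0462
d₁ = [ln(380/410) + (0.054 − 0.032 + ½·0.16²)·0.08333] / (σ√T) = (-0.0760 + 0.0029) / 0.0462 = -1.5824 which rounds to -1.58
d₂ = -1.5824 − 0.0462 = -1.6285 which rounds to -1.63
Risk-neutral Pr[S_T > K] = N(d₂) = N(-1.63) = 0.0516

0.0516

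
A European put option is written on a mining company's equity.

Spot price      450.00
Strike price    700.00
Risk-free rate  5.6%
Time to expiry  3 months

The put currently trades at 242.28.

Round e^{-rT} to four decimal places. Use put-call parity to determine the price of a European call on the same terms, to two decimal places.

exp(−rT) = exp(−0.056·0.25) = 0.9861
Put-call parity: C − P = S − K·e^(−rT) = 450 − 700·0.9861 = 450 − 690.2700 = -240.2700
C = P + (C − P) = 242.28 + (-240.2700) = 2.0100

2.01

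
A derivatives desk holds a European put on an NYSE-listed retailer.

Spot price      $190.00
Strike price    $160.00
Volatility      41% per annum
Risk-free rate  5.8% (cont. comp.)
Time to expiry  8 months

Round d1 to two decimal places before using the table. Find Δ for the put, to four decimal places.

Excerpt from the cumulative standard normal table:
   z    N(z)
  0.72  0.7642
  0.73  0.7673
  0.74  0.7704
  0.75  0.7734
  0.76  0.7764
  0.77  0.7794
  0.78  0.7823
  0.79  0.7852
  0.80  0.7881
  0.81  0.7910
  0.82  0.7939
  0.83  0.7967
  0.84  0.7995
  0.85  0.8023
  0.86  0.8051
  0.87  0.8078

-0.2119

σ√T = 0.41·√0.6667 = 0.3348
ln(S/K) + (r + σ²/2)T = ln(190/160) + (0.058 + 0.41²/2)·0.6667 = 0.1719 + 0.0947 = 0.2666
d₁ = 0.2666 / 0.3348 = 0.7962 → 0.80
N(d₁) = N(0.80) = 0.7881
Δ_put = N(d₁) − 1 = 0.7881 − 1 = -0.2119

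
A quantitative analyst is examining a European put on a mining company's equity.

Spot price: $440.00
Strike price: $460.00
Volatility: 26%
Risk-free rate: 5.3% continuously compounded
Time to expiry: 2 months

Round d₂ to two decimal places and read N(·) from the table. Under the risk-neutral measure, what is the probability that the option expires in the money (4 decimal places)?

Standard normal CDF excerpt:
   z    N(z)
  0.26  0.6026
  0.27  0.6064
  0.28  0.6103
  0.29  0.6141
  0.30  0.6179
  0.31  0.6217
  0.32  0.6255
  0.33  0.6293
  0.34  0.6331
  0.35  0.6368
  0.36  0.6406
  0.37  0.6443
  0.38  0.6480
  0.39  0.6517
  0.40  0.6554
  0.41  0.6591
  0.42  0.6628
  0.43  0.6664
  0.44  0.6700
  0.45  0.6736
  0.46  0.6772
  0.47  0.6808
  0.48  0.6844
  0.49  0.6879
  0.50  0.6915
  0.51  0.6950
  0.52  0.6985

T = 0.1667;  σ√T = 0.1061
ln(S/K) + (r + σ²/2)T = ln(440/460) + (0.053 + 0.26²/2)·0.1667 = -0.0445 + 0.0145 = -0.0300
d₁ = -0.0300 / 0.1061 = -0.2825 which rounds to -0.28
d₂ = d₁ − σ√T = -0.2825 − 0.1061 = -0.3886 which rounds to -0.39
Pr(exercise) under Q = N(−d₂) = N(0.39) = 0.6517

0.6517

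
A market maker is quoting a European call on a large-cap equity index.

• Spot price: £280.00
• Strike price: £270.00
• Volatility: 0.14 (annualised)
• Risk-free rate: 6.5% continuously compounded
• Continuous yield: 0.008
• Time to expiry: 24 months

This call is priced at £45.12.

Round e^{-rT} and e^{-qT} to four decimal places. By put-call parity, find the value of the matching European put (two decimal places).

e^(−qT) = e^(−0.008·2) = 0.9841;  e^(−rT) = e^(−0.065·2) = 0.8781
Put-call parity: C − P = S·e^(−qT) − K·e^(−rT) = 280·0.9841 − 270·0.8781 = 275.5480 − 237.0870 = 38.4610
P = C − (C − P) = 45.12 − (38.4610) = 6.6590

£6.66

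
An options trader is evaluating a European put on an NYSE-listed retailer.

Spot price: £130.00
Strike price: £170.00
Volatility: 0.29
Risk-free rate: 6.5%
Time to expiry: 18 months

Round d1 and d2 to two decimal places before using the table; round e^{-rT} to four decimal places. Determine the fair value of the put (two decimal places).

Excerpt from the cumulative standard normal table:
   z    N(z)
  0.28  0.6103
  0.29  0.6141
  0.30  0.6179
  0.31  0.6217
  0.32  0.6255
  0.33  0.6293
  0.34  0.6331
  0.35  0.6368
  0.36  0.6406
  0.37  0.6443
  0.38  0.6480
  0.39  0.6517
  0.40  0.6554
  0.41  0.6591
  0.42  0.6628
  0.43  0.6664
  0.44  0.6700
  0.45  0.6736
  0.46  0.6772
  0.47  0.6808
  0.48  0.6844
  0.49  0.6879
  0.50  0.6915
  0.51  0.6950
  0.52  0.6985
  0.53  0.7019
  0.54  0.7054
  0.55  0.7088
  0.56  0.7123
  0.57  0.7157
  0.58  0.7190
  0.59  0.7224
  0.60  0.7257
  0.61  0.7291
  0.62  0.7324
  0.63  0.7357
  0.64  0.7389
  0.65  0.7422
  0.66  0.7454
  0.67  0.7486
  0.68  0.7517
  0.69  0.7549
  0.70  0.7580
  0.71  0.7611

T = 1.5;  σ√T = 0.3552
d₁ = [ln(130/170) + (0.065 + 0.29²/2)·1.5] / 0.3552 = [-0.2683 + 0.1606] / 0.3552 = -0.3032 → -0.30
d₂ = d₁ − σ√T = -0.3032 − 0.3552 = -0.6584 → -0.66
e^(−rT) = e^(−0.065·1.5) = 0.9071
P = 170·0.9071·N(0.66) − 130·N(0.30) = 170·0.9071·0.7454 − 130·0.6179 = 114.9459 − 80.3270 = 34.6189

£34.62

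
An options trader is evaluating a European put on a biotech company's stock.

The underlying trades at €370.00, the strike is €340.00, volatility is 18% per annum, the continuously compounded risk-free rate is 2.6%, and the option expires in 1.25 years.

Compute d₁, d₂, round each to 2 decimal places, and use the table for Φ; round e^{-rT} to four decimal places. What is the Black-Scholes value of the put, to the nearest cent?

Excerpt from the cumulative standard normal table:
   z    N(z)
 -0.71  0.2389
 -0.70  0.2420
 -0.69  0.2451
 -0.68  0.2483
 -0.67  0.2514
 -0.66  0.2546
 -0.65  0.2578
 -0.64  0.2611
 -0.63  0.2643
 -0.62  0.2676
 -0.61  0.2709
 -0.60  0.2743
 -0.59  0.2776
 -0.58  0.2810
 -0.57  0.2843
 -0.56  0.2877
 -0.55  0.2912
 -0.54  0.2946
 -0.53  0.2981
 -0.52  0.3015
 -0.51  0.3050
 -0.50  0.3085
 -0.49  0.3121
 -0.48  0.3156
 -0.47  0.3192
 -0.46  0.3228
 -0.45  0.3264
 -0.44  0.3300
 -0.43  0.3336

€12.00

σ√T = 0.18 × 1.1180 = 0.2012
d₁ = [ln(370/340) + (0.026 + ½·0.18²)·1.25] / (σ√T) = (0.0846 + 0.0528) / 0.2012 = 0.6823 which rounds to 0.68
d₂ = 0.6823 − 0.2012 = 0.4810 which rounds to 0.48
e^(−rT) = e^(−0.026·1.25) = 0.9680
N(−d₂) = N(-0.48) = 0.3156;  N(−d₁) = N(-0.68) = 0.2483
P = 340·0.9680·0.3156 − 370·0.2483 = 103.8703 − 91.8710 = 11.9993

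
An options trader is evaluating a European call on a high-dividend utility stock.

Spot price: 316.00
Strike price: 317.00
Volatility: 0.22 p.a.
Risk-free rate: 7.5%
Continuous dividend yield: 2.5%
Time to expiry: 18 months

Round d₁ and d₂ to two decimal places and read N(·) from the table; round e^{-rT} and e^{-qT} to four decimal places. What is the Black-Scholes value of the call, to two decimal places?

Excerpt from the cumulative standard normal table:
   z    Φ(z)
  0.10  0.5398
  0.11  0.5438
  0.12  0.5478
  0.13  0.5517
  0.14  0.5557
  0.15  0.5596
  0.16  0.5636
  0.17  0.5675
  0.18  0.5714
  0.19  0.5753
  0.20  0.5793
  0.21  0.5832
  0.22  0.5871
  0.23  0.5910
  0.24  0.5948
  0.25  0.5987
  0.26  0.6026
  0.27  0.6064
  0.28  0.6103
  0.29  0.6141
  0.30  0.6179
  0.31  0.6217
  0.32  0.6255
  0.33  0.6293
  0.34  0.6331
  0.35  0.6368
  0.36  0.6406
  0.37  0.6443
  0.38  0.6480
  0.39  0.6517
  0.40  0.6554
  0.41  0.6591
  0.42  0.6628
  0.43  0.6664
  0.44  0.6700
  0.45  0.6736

43.20

σ√T = 0.22 × 1.2247 = 0.2694
d₁ = [ln(316/317) + (0.075 − 0.025 + 0.22²/2)·1.5] / 0.2694 = [-0.0032 + 0.1113] / 0.2694 = 0.4013 ⇒ 0.40
d₂ = d₁ − σ√T = 0.4013 − 0.2694 = 0.1319 ⇒ 0.13
e^(−qT) = e^(−0.025·1.5) = 0.9632;  e^(−rT) = e^(−0.075·1.5) = 0.8936
N(d₁) = N(0.40) = 0.6554;  N(d₂) = N(0.13) = 0.5517
C = 316·0.9632·0.6554 − 317·0.8936·0.5517 = 199.4849 − 156.2807 = 43.2042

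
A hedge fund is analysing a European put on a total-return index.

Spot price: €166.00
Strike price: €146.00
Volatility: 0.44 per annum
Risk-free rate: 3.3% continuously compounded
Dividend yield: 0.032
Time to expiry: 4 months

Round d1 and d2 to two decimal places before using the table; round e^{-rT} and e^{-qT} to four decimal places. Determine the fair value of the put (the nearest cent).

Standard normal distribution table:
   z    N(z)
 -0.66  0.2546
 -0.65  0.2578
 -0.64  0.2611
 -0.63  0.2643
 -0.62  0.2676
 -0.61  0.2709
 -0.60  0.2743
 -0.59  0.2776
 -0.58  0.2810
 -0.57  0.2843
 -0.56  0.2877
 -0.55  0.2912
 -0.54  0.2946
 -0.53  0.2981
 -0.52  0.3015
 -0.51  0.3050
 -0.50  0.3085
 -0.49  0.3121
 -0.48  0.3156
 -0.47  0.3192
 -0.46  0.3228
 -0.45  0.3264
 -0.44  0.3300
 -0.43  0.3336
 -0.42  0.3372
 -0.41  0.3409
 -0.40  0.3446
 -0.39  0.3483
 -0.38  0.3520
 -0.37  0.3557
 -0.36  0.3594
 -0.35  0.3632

€7.42

σ√T = 0.44·√0.3333 = 0.2540
d₁ = [ln(166/146) + (0.033 − 0.032 + 0.44²/2)·0.3333] / 0.2540 = [0.1284 + 0.0326] / 0.2540 = 0.6337 ⇒ 0.63
d₂ = d₁ − σ√T = 0.6337 − 0.2540 = 0.3797 ⇒ 0.38
e^(−qT) = e^(−0.032·0.3333) = 0.9894;  e^(−rT) = e^(−0.033·0.3333) = 0.9891
N(−d₂) = N(-0.38) = 0.3520;  N(−d₁) = N(-0.63) = 0.2643
P = 146·0.9891·0.3520 − 166·0.9894·0.2643 = 50.8318 − 43.4087 = 7.4231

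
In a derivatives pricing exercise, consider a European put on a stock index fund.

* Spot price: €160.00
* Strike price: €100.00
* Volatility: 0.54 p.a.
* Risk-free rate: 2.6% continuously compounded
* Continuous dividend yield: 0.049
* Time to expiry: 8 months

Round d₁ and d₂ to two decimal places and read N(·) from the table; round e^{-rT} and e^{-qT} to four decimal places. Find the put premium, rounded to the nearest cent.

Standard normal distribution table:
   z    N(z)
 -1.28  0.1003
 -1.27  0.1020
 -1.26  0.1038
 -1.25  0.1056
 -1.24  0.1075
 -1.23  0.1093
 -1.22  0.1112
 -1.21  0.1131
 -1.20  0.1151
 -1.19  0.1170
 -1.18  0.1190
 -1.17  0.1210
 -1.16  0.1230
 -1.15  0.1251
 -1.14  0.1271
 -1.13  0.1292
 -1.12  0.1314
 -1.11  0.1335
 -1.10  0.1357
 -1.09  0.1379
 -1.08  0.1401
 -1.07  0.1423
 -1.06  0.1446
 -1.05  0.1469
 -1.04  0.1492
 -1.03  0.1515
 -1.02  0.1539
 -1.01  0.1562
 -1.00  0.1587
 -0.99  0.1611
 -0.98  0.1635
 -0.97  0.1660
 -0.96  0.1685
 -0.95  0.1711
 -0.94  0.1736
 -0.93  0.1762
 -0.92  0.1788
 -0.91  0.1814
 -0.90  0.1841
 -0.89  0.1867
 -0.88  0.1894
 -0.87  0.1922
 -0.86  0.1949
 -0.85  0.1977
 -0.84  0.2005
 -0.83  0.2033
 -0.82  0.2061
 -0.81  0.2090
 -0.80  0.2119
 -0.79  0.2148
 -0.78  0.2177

€4.19

σ√T = 0.54 × 0.8165 = 0.4409
d₁ = [ln(160/100) + (0.026 − 0.049 + ½·0.54²)·0.6667] / (σ√T) = (0.4700 + 0.0819) / 0.4409 = 1.2517 ⇒ 1.25
d₂ = 1.2517 − 0.4409 = 0.8108 ⇒ 0.81
exp(−qT) = exp(−0.049·0.6667) = 0.9679;  exp(−rT) = exp(−0.026·0.6667) = 0.9828
N(−d₂) = N(-0.81) = 0.2090;  N(−d₁) = N(-1.25) = 0.1056
P = 100·0.9828·0.2090 − 160·0.9679·0.1056 = 20.5405 − 16.3536 = 4.1869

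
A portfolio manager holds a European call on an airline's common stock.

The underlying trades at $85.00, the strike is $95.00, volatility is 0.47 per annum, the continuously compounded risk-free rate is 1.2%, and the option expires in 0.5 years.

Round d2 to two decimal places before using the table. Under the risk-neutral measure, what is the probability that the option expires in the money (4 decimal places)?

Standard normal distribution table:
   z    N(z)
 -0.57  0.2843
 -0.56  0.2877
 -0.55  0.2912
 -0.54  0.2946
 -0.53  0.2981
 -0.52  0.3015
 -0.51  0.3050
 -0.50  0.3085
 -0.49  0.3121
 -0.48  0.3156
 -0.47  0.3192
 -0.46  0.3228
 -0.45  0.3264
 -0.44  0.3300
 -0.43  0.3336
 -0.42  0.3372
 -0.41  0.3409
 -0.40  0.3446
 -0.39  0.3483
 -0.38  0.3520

0.3156

T = 0.5;  σ√T = 0.3323
d₁ = [ln(85/95) + (0.012 + 0.47²/2)·0.5] / 0.3323 = [-0.1112 + 0.0612] / 0.3323 = -0.1505 which rounds to -0.15
d₂ = d₁ − σ√T = -0.1505 − 0.3323 = -0.4828 which rounds to -0.48
Pr(exercise) under Q = N(d₂) = 0.3156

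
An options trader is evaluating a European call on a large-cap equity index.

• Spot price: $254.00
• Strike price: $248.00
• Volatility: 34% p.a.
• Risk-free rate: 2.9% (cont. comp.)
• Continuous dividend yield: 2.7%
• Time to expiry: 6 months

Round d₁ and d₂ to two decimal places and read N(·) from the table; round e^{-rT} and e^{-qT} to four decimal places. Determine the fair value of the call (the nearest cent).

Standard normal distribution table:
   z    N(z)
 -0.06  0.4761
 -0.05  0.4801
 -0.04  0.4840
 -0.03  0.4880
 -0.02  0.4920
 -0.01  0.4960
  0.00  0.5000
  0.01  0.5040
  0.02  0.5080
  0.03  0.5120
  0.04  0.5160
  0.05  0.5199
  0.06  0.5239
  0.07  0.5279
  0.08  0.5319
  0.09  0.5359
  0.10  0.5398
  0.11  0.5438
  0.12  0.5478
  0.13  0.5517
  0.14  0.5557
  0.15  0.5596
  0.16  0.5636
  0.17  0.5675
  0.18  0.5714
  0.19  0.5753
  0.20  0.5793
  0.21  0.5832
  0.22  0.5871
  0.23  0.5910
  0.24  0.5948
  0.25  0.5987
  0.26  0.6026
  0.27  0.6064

T = 0.5;  σ√T = 0.2404
d₁ = [ln(254/248) + (0.029 − 0.027 + 0.34²/2)·0.5] / 0.2404 = [0.0239 + 0.0299] / 0.2404 = 0.2238 ≈ 0.22
d₂ = d₁ − σ√T = 0.2238 − 0.2404 = -0.0166 ≈ -0.02
e^(−qT) = e^(−0.027·0.5) = 0.9866;  e^(−rT) = e^(−0.029·0.5) = 0.9856
N(d₁) = N(0.22) = 0.5871;  N(d₂) = N(-0.02) = 0.4920
C = 254·0.9866·0.5871 − 248·0.9856·0.4920 = 147.1251 − 120.2590 = 26.8662

$26.87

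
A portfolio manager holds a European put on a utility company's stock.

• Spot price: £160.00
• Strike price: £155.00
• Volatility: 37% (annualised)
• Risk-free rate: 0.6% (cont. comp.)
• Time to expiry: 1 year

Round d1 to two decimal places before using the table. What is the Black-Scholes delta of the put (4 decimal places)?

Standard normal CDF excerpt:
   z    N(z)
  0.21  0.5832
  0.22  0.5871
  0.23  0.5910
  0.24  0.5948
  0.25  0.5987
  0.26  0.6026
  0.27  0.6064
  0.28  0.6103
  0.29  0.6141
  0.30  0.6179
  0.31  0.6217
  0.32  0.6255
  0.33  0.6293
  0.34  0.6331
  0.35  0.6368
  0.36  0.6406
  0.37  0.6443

-0.3859

T = 1;  σ√T = 0.3700
ln(S/K) + (r + σ²/2)T = ln(160/155) + (0.006 + 0.37²/2)·1 = 0.0317 + 0.0745 = 0.1062
d₁ = 0.1062 / 0.3700 = 0.2870 → 0.29
N(d₁) = N(0.29) = 0.6141
Δ_put = N(d₁) − 1 = 0.6141 − 1 = -0.3859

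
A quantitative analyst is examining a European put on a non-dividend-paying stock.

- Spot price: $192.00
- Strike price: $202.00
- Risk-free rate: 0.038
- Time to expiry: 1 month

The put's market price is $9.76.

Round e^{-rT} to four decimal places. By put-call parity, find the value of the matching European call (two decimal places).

exp(−rT) = exp(−0.038·0.08333) = 0.9968
Put-call parity: C − P = S − K·e^(−rT) = 192 − 202·0.9968 = 192 − 201.3536 = -9.3536
C = P + (C − P) = 9.76 + (-9.3536) = 0.4064

$0.41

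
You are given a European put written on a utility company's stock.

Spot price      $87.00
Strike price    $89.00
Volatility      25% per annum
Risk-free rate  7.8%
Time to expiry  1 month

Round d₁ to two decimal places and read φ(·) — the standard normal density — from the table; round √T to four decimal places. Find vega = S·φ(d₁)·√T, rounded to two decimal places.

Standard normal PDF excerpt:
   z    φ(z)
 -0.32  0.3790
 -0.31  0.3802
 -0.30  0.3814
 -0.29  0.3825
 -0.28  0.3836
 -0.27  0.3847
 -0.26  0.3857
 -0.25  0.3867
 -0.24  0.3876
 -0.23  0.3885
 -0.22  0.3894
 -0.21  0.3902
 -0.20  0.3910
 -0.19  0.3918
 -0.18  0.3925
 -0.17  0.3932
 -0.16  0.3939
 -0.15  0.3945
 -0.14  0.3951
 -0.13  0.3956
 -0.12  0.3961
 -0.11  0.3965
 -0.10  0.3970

σ√T = 0.25·√0.08333 = 0.0722
d₁ = [ln(87/89) + (0.078 + 0.25²/2)·0.08333] / 0.0722 = [-0.0227 + 0.0091] / 0.0722 = -0.1888 ≈ -0.19
√T = √0.08333 = 0.2887
φ(d₁) = φ(-0.19) = 0.3918
vega = S·φ(d₁)·√T = 87·0.3918·0.2887 = 9.8408

9.84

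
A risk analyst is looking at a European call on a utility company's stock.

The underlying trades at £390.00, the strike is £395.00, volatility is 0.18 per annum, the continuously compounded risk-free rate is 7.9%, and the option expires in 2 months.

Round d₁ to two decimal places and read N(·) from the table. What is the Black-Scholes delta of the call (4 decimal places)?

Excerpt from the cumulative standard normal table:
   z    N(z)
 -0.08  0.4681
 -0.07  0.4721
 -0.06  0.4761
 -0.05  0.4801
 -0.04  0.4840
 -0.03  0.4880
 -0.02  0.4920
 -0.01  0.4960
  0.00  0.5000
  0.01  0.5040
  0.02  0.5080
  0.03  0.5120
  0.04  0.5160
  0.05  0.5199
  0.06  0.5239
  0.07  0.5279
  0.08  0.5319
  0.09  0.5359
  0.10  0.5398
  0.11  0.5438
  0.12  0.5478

T = 0.1667;  σ√T = 0.0735
d₁ = [ln(390/395) + (0.079 + ½·0.18²)·0.1667] / (σ√T) = (-0.0127 + 0.0159) / 0.0735 = 0.0426 ≈ 0.04
N(d₁) = N(0.04) = 0.5160
Δ_call = N(d₁) = 0.5160

0.5160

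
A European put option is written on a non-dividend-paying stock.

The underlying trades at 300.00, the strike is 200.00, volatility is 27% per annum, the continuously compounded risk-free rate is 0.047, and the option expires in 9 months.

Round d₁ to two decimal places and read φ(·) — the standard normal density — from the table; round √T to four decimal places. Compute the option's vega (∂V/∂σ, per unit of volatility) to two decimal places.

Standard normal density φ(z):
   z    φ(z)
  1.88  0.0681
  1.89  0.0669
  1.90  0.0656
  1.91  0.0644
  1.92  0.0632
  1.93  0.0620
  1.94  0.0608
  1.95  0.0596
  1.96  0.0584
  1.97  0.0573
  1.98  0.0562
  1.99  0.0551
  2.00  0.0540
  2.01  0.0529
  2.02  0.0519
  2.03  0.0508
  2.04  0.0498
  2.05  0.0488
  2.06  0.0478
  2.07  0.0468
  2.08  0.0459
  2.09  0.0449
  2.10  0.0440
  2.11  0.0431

14.03

σ√T = 0.27 × 0.8660 = 0.2338
d₁ = [ln(300/200) + (0.047 + 0.27²/2)·0.75] / 0.2338 = [0.4055 + 0.0626] / 0.2338 = 2.0017 ⇒ 2.00
√T = √0.75 = 0.8660
φ(d₁) = φ(2.00) = 0.0540
vega = S·φ(d₁)·√T = 300·0.0540·0.8660 = 14.0292
(The call has the same vega.)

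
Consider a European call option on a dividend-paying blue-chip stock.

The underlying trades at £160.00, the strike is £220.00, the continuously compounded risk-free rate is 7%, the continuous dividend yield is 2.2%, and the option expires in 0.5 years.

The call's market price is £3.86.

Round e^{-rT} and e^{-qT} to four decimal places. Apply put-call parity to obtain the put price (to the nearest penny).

£58.04

exp(−qT) = exp(−0.022·0.5) = 0.9891;  exp(−rT) = exp(−0.07·0.5) = 0.9656
Put-call parity: C − P = S·e^(−qT) − K·e^(−rT) = 160·0.9891 − 220·0.9656 = 158.2560 − 212.4320 = -54.1760
P = C − (C − P) = 3.86 − (-54.1760) = 58.0360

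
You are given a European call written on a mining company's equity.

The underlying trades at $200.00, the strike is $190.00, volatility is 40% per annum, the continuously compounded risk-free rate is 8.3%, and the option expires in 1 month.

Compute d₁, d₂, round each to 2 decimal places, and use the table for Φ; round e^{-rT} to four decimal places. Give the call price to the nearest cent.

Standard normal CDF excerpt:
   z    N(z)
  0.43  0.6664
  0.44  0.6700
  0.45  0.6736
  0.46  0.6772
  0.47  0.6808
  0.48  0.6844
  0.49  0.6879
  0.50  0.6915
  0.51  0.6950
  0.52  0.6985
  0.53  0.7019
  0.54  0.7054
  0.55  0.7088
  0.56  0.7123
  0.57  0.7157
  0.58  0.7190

σ√T = 0.4·√0.08333 = 0.1155
ln(S/K) + (r + σ²/2)T = ln(200/190) + (0.083 + 0.4²/2)·0.08333 = 0.0513 + 0.0136 = 0.0649
d₁ = 0.0649 / 0.1155 = 0.5618 → 0.56
d₂ = d₁ − σ√T = 0.5618 − 0.1155 = 0.4464 → 0.45
exp(−rT) = exp(−0.083·0.08333) = 0.9931
N(d₁) = N(0.56) = 0.7123;  N(d₂) = N(0.45) = 0.6736
C = 200·0.7123 − 190·0.9931·0.6736 = 142.4600 − 127.1009 = 15.3591

$15.36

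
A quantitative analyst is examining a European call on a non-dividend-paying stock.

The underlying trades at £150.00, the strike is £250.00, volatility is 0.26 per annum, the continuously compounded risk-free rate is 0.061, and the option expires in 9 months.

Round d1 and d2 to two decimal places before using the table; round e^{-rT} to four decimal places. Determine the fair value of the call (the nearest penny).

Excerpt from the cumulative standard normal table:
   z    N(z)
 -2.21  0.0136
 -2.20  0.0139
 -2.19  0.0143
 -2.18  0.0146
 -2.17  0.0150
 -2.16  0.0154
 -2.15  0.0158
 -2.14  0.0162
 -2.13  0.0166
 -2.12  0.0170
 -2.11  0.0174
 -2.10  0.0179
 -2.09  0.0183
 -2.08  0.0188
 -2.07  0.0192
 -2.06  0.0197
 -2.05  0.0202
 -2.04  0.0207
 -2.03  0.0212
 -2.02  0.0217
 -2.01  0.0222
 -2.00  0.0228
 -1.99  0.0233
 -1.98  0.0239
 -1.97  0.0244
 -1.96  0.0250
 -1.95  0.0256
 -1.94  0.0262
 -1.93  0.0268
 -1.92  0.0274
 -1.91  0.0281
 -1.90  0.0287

£0.35

σ√T = 0.26·√0.75 = 0.2252
d₁ = [ln(150/250) + (0.061 + ½·0.26²)·0.75] / (σ√T) = (-0.5108 + 0.0711) / 0.2252 = -1.9529 ≈ -1.95
d₂ = -1.9529 − 0.2252 = -2.1781 ≈ -2.18
exp(−rT) = exp(−0.061·0.75) = 0.9553
N(d₁) = N(-1.95) = 0.0256;  N(d₂) = N(-2.18) = 0.0146
C = 150·0.0256 − 250·0.9553·0.0146 = 3.8400 − 3.4868 = 0.3532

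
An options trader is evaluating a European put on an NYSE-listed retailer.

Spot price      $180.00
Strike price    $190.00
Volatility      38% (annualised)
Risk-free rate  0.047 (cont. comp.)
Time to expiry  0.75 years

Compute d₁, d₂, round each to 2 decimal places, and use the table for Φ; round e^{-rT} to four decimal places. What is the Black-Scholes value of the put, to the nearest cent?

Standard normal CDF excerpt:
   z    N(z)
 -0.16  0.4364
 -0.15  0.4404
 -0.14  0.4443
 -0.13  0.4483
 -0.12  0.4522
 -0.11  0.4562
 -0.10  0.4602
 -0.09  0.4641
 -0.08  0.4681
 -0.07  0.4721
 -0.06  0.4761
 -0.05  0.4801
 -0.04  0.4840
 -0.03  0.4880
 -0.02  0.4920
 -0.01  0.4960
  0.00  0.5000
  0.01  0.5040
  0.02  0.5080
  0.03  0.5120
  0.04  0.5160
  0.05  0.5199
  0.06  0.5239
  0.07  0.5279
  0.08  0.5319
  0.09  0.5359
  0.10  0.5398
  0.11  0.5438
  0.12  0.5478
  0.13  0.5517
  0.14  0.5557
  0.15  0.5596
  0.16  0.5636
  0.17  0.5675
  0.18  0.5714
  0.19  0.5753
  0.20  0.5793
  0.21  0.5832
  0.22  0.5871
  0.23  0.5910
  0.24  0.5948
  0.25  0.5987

$25.57

σ√T = 0.38 × 0.8660 = 0.3291
ln(S/K) + (r + σ²/2)T = ln(180/190) + (0.047 + 0.38²/2)·0.75 = -0.0541 + 0.0894 = 0.0353
d₁ = 0.0353 / 0.3291 = 0.1074 which rounds to 0.11
d₂ = d₁ − σ√T = 0.1074 − 0.3291 = -0.2217 which rounds to -0.22
e^(−rT) = e^(−0.047·0.75) = 0.9654
P = 190·0.9654·N(0.22) − 180·N(-0.11) = 190·0.9654·0.5871 − 180·0.4562 = 107.6894 − 82.1160 = 25.5734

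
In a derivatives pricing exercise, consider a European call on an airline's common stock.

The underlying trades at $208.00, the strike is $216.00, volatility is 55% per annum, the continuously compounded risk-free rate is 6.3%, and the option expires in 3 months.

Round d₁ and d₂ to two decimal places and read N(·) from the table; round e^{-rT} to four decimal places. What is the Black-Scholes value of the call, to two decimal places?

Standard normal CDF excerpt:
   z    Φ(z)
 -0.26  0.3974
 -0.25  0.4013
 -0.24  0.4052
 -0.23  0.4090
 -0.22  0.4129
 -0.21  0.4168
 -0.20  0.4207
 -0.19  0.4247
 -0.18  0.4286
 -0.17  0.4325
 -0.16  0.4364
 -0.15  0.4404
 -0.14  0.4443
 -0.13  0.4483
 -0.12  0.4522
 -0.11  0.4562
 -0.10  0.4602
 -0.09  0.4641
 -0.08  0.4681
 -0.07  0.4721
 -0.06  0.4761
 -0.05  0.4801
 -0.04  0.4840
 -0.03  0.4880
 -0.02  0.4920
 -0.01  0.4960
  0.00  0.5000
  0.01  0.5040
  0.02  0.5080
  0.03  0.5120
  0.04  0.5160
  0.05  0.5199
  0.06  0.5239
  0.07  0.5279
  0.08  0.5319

σ√T = 0.55·√0.25 = 0.2750
d₁ = [ln(208/216) + (0.063 + 0.55²/2)·0.25] / 0.2750 = [-0.0377 + 0.0536] / 0.2750 = 0.0575 ≈ 0.06
d₂ = d₁ − σ√T = 0.0575 − 0.2750 = -0.2175 ≈ -0.22
e^(−rT) = e^(−0.063·0.25) = 0.9844
C = 208·N(0.06) − 216·0.9844·N(-0.22) = 208·0.5239 − 216·0.9844·0.4129 = 108.9712 − 87.7951 = 21.1761

$21.18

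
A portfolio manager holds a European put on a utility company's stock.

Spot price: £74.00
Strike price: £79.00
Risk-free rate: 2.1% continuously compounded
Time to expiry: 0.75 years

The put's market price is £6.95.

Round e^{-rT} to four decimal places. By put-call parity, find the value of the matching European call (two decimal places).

e^(−rT) = e^(−0.021·0.75) = 0.9844
Put-call parity: C − P = S − K·e^(−rT) = 74 − 79·0.9844 = 74 − 77.7676 = -3.7676
C = P + (C − P) = 6.95 + (-3.7676) = 3.1824

£3.18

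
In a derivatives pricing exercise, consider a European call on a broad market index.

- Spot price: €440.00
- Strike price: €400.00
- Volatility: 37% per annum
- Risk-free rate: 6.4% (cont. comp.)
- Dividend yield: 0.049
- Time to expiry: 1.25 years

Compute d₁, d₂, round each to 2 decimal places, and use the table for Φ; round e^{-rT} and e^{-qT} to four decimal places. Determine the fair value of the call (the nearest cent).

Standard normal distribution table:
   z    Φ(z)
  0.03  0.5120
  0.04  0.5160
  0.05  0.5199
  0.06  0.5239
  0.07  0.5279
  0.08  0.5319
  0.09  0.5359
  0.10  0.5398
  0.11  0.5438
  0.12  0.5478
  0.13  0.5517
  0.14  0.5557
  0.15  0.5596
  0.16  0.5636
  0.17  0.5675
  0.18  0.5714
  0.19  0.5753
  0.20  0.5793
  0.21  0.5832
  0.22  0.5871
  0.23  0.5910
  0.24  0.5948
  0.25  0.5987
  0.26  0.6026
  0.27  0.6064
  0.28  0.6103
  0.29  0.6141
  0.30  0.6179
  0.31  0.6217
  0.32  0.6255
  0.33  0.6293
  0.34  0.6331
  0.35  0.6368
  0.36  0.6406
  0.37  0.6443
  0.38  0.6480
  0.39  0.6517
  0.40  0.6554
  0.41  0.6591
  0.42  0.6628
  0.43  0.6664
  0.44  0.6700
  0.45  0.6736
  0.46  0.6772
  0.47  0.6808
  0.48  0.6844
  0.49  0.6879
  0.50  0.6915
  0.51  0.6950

€88.33

T = 1.25;  σ√T = 0.4137
d₁ = [ln(440/400) + (0.064 − 0.049 + ½·0.37²)·1.25] / (σ√T) = (0.0953 + 0.1043) / 0.4137 = 0.4826 ⇒ 0.48
d₂ = 0.4826 − 0.4137 = 0.0689 ⇒ 0.07
e^(−qT) = e^(−0.049·1.25) = 0.9406;  e^(−rT) = e^(−0.064·1.25) = 0.9231
C = 440·0.9406·N(0.48) − 400·0.9231·N(0.07) = 440·0.9406·0.6844 − 400·0.9231·0.5279 = 283.2485 − 194.9218 = 88.3267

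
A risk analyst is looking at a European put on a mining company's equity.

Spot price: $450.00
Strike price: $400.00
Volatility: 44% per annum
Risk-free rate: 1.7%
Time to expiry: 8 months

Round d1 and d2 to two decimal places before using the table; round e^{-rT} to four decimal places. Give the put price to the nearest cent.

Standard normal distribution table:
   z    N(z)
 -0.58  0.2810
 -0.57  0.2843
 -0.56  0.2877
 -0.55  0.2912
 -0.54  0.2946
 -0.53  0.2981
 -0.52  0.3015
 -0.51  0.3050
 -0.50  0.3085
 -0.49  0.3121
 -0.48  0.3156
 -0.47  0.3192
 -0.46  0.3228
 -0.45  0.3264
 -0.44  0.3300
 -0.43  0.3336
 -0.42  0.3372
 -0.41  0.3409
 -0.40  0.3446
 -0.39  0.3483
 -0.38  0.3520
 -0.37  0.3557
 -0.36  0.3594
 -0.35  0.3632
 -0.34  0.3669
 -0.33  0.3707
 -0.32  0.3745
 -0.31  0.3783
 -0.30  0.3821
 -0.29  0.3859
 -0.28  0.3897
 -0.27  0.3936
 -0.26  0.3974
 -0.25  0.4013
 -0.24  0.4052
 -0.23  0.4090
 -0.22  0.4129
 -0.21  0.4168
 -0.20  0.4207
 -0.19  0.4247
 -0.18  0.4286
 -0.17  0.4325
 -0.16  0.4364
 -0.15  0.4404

$36.93

σ√T = 0.44 × 0.8165 = 0.3593
d₁ = [ln(450/400) + (0.017 + 0.44²/2)·0.6667] / 0.3593 = [0.1178 + 0.0759] / 0.3593 = 0.5390 which rounds to 0.54
d₂ = d₁ − σ√T = 0.5390 − 0.3593 = 0.1798 which rounds to 0.18
e^(−rT) = e^(−0.017·0.6667) = 0.9887
N(−d₂) = N(-0.18) = 0.4286;  N(−d₁) = N(-0.54) = 0.2946
P = 400·0.9887·0.4286 − 450·0.2946 = 169.5027 − 132.5700 = 36.9327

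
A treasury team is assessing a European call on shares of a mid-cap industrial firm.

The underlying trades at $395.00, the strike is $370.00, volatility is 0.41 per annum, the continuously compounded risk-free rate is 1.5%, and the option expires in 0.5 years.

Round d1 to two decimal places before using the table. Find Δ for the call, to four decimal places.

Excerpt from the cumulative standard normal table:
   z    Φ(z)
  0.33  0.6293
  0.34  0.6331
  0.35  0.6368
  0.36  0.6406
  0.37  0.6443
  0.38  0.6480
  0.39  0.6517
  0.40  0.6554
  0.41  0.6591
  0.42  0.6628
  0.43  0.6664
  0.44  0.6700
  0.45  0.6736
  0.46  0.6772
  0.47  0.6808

σ√T = 0.41·√0.5 = 0.2899
ln(S/K) + (r + σ²/2)T = ln(395/370) + (0.015 + 0.41²/2)·0.5 = 0.0654 + 0.0495 = 0.1149
d₁ = 0.1149 / 0.2899 = 0.3964 ≈ 0.40
N(d₁) = N(0.40) = 0.6554
Δ_call = N(d₁) = 0.6554

0.6554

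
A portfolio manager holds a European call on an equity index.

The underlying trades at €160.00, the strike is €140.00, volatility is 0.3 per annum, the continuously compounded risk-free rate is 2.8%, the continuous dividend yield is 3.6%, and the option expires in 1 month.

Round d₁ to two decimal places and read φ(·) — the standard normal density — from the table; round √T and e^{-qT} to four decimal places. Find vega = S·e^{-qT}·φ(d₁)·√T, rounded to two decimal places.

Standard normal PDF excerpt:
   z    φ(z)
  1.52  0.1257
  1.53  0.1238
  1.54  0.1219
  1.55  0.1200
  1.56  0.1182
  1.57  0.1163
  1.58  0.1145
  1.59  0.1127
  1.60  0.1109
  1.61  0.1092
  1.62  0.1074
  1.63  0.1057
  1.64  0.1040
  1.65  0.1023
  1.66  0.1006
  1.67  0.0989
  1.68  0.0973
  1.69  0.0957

5.27

σ√T = 0.3·√0.08333 = 0.0866
d₁ = [ln(160/140) + (0.028 − 0.036 + 0.3²/2)·0.08333] / 0.0866 = [0.1335 + 0.0031] / 0.0866 = 1.5775 ⇒ 1.58
√T = √0.08333 = 0.2887
φ(d₁) = φ(1.58) = 0.1145
exp(−qT) = exp(−0.036·0.08333) = 0.9970
vega = S·exp(−qT)·φ(d₁)·√T = 160·0.9970·0.1145·0.2887 = 5.2731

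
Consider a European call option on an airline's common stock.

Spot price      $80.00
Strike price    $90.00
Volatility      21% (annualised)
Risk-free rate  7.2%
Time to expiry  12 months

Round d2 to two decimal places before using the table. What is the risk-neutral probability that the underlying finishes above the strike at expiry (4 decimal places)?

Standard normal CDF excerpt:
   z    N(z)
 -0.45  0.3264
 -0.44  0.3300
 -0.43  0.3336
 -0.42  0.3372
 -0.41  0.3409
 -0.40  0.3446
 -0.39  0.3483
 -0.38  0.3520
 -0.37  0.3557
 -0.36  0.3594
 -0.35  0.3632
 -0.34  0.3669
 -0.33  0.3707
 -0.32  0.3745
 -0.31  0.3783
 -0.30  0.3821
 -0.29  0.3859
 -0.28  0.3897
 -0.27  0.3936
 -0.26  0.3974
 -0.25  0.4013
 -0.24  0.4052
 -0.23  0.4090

0.3745

σ√T = 0.21 × 1.0000 = 0.2100
d₁ = [ln(80/90) + (0.072 + 0.21²/2)·1] / 0.2100 = [-0.1178 + 0.0940] / 0.2100 = -0.1130 ⇒ -0.11
d₂ = d₁ − σ√T = -0.1130 − 0.2100 = -0.3230 ⇒ -0.32
Risk-neutral Pr[S_T > K] = N(d₂) = N(-0.32) = 0.3745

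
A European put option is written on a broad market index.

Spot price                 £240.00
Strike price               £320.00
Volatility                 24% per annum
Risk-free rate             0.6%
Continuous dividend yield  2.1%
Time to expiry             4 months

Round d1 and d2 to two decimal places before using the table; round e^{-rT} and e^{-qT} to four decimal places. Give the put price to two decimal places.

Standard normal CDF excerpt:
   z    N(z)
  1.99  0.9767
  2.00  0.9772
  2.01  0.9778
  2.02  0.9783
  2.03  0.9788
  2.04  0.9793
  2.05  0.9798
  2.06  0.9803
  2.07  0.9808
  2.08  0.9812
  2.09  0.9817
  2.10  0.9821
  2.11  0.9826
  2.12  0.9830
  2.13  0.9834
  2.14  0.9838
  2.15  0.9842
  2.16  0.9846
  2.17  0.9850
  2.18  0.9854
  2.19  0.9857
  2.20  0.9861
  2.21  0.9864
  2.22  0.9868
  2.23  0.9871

£81.31

T = 0.3333;  σ√T = 0.1386
d₁ = [ln(240/320) + (0.006 − 0.021 + 0.24²/2)·0.3333] / 0.1386 = [-0.2877 + 0.0046] / 0.1386 = -2.0430 which rounds to -2.04
d₂ = d₁ − σ√T = -2.0430 − 0.1386 = -2.1815 which rounds to -2.18
e^(−qT) = e^(−0.021·0.3333) = 0.9930;  e^(−rT) = e^(−0.006·0.3333) = 0.9980
N(−d₂) = N(2.18) = 0.9854;  N(−d₁) = N(2.04) = 0.9793
P = 320·0.9980·0.9854 − 240·0.9930·0.9793 = 314.6973 − 233.3868 = 81.3106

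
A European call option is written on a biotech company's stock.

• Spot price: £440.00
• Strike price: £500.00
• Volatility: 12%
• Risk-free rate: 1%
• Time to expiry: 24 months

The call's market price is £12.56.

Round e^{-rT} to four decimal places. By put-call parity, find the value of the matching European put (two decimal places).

exp(−rT) = exp(−0.01·2) = 0.9802
Put-call parity: C − P = S − K·e^(−rT) = 440 − 500·0.9802 = 440 − 490.1000 = -50.1000
P = C − (C − P) = 12.56 − (-50.1000) = 62.6600

£62.66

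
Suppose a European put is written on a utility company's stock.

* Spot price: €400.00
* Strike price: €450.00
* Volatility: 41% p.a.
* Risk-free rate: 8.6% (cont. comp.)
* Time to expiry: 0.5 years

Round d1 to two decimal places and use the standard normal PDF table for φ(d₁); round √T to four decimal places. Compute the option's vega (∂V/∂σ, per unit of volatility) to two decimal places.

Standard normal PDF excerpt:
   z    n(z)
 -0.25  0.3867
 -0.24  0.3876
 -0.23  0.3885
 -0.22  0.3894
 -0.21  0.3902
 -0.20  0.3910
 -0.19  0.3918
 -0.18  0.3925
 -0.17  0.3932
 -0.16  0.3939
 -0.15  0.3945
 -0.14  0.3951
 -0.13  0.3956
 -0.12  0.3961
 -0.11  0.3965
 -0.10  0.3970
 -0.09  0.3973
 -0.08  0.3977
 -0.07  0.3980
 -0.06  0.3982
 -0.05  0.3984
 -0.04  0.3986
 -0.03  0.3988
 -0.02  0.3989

112.15

σ√T = 0.41 × 0.7071 = 0.2899
d₁ = [ln(400/450) + (0.086 + 0.41²/2)·0.5] / 0.2899 = [-0.1178 + 0.0850] / 0.2899 = -0.1130 which rounds to -0.11
√T = √0.5 = 0.7071
φ(d₁) = φ(-0.11) = 0.3965
vega = S·φ(d₁)·√T = 400·0.3965·0.7071 = 112.1461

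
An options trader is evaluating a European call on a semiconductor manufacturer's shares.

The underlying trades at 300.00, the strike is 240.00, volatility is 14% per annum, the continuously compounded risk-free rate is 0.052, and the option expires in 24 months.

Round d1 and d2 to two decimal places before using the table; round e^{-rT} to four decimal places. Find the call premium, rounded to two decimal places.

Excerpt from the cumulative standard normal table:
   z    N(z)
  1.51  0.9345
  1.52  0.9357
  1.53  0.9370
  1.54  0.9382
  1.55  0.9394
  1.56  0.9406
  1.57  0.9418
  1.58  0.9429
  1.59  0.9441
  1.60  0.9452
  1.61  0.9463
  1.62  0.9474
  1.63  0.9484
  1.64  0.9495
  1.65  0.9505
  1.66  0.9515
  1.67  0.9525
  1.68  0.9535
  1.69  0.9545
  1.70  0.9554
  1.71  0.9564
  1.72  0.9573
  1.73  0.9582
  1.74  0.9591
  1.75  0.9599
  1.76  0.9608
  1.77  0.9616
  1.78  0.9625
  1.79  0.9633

σ√T = 0.14 × 1.4142 = 0.1980
d₁ = [ln(300/240) + (0.052 + 0.14²/2)·2] / 0.1980 = [0.2231 + 0.1236] / 0.1980 = 1.7513 which rounds to 1.75
d₂ = d₁ − σ√T = 1.7513 − 0.1980 = 1.5533 which rounds to 1.55
exp(−rT) = exp(−0.052·2) = 0.9012
C = 300·N(1.75) − 240·0.9012·N(1.55) = 300·0.9599 − 240·0.9012·0.9394 = 287.9700 − 203.1809 = 84.7891

84.79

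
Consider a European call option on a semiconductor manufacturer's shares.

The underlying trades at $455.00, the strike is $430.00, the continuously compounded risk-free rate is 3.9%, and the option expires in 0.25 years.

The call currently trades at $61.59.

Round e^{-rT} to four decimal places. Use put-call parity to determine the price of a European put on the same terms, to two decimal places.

$32.42

exp(−rT) = exp(−0.039·0.25) = 0.9903
Put-call parity: C − P = S − K·e^(−rT) = 455 − 430·0.9903 = 455 − 425.8290 = 29.1710
P = C − (C − P) = 61.59 − (29.1710) = 32.4190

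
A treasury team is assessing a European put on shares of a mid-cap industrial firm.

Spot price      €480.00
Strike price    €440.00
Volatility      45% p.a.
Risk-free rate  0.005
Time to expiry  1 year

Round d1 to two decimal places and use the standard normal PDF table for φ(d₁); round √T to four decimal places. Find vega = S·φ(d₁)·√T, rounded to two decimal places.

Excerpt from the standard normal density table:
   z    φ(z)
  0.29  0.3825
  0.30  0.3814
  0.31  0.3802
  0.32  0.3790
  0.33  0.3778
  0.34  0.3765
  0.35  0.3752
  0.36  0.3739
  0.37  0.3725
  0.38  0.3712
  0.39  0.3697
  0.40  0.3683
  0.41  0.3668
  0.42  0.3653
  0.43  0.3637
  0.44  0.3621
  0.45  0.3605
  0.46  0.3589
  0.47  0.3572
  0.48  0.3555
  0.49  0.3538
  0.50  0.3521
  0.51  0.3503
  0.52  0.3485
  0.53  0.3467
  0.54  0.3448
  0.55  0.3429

174.58

σ√T = 0.45·√1 = 0.4500
d₁ = [ln(480/440) + (0.005 + 0.45²/2)·1] / 0.4500 = [0.0870 + 0.1063] / 0.4500 = 0.4295 → 0.43
√T = √1 = 1.0000
φ(d₁) = φ(0.43) = 0.3637
vega = S·φ(d₁)·√T = 480·0.3637·1.0000 = 174.5760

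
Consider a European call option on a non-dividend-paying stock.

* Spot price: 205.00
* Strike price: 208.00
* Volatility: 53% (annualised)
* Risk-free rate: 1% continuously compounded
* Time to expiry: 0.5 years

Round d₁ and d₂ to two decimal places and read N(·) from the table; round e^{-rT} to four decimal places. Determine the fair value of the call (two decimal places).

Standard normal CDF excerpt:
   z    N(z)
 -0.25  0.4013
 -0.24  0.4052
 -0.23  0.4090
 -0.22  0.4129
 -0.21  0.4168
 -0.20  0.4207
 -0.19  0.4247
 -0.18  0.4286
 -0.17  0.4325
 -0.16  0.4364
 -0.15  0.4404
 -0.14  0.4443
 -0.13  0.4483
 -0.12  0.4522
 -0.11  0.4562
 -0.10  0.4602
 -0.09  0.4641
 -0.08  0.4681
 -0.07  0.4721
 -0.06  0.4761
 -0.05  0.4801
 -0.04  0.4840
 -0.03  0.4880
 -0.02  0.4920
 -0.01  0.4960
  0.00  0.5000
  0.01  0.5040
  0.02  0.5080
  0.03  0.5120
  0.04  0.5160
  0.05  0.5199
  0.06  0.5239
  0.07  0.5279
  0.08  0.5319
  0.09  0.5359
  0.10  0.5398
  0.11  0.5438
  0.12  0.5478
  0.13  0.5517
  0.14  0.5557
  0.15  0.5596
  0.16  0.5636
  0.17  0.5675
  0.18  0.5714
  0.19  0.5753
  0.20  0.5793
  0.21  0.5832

29.28

σ√T = 0.53·√0.5 = 0.3748
ln(S/K) + (r + σ²/2)T = ln(205/208) + (0.01 + 0.53²/2)·0.5 = -0.0145 + 0.0752 = 0.0607
d₁ = 0.0607 / 0.3748 = 0.1620 ⇒ 0.16
d₂ = d₁ − σ√T = 0.1620 − 0.3748 = -0.2128 ⇒ -0.21
exp(−rT) = exp(−0.01·0.5) = 0.9950
N(d₁) = N(0.16) = 0.5636;  N(d₂) = N(-0.21) = 0.4168
C = 205·0.5636 − 208·0.9950·0.4168 = 115.5380 − 86.2609 = 29.2771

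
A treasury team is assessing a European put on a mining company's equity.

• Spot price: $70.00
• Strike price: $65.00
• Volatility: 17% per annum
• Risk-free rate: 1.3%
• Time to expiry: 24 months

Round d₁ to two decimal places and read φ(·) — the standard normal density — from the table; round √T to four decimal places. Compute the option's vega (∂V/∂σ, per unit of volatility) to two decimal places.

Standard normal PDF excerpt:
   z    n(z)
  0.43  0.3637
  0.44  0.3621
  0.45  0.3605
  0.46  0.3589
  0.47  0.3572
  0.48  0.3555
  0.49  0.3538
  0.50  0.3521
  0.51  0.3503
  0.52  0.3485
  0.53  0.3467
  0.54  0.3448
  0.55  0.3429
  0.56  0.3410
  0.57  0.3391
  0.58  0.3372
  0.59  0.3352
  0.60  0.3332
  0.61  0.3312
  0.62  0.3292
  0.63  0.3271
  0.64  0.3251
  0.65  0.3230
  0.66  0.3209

σ√T = 0.17·√2 = 0.2404
d₁ = [ln(70/65) + (0.013 + 0.17²/2)·2] / 0.2404 = [0.0741 + 0.0549] / 0.2404 = 0.5366 which rounds to 0.54
√T = √2 = 1.4142
φ(d₁) = φ(0.54) = 0.3448
vega = S·φ(d₁)·√T = 70·0.3448·1.4142 = 34.1331

34.13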